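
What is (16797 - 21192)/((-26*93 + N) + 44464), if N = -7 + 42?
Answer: -1465/14027 ≈ -0.10444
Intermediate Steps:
N = 35
(16797 - 21192)/((-26*93 + N) + 44464) = (16797 - 21192)/((-26*93 + 35) + 44464) = -4395/((-2418 + 35) + 44464) = -4395/(-2383 + 44464) = -4395/42081 = -4395*1/42081 = -1465/14027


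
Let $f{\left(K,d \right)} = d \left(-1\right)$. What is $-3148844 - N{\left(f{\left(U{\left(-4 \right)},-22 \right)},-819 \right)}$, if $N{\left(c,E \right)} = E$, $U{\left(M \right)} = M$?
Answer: $-3148025$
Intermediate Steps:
$f{\left(K,d \right)} = - d$
$-3148844 - N{\left(f{\left(U{\left(-4 \right)},-22 \right)},-819 \right)} = -3148844 - -819 = -3148844 + 819 = -3148025$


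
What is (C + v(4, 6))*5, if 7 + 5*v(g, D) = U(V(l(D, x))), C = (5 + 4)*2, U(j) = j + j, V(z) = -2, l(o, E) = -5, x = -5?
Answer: 79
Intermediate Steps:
U(j) = 2*j
C = 18 (C = 9*2 = 18)
v(g, D) = -11/5 (v(g, D) = -7/5 + (2*(-2))/5 = -7/5 + (⅕)*(-4) = -7/5 - ⅘ = -11/5)
(C + v(4, 6))*5 = (18 - 11/5)*5 = (79/5)*5 = 79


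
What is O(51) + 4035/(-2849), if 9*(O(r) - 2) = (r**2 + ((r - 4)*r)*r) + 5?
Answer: 355721164/25641 ≈ 13873.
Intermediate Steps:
O(r) = 23/9 + r**2/9 + r**2*(-4 + r)/9 (O(r) = 2 + ((r**2 + ((r - 4)*r)*r) + 5)/9 = 2 + ((r**2 + ((-4 + r)*r)*r) + 5)/9 = 2 + ((r**2 + (r*(-4 + r))*r) + 5)/9 = 2 + ((r**2 + r**2*(-4 + r)) + 5)/9 = 2 + (5 + r**2 + r**2*(-4 + r))/9 = 2 + (5/9 + r**2/9 + r**2*(-4 + r)/9) = 23/9 + r**2/9 + r**2*(-4 + r)/9)
O(51) + 4035/(-2849) = (23/9 - 1/3*51**2 + (1/9)*51**3) + 4035/(-2849) = (23/9 - 1/3*2601 + (1/9)*132651) + 4035*(-1/2849) = (23/9 - 867 + 14739) - 4035/2849 = 124871/9 - 4035/2849 = 355721164/25641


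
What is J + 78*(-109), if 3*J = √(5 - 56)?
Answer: -8502 + I*√51/3 ≈ -8502.0 + 2.3805*I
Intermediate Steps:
J = I*√51/3 (J = √(5 - 56)/3 = √(-51)/3 = (I*√51)/3 = I*√51/3 ≈ 2.3805*I)
J + 78*(-109) = I*√51/3 + 78*(-109) = I*√51/3 - 8502 = -8502 + I*√51/3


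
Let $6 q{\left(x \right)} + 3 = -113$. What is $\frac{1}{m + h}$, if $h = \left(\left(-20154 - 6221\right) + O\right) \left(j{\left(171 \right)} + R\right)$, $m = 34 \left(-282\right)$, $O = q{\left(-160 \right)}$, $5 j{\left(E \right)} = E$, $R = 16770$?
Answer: $- \frac{5}{2217726221} \approx -2.2546 \cdot 10^{-9}$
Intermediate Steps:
$q{\left(x \right)} = - \frac{58}{3}$ ($q{\left(x \right)} = - \frac{1}{2} + \frac{1}{6} \left(-113\right) = - \frac{1}{2} - \frac{113}{6} = - \frac{58}{3}$)
$j{\left(E \right)} = \frac{E}{5}$
$O = - \frac{58}{3} \approx -19.333$
$m = -9588$
$h = - \frac{2217678281}{5}$ ($h = \left(\left(-20154 - 6221\right) - \frac{58}{3}\right) \left(\frac{1}{5} \cdot 171 + 16770\right) = \left(-26375 - \frac{58}{3}\right) \left(\frac{171}{5} + 16770\right) = \left(- \frac{79183}{3}\right) \frac{84021}{5} = - \frac{2217678281}{5} \approx -4.4354 \cdot 10^{8}$)
$\frac{1}{m + h} = \frac{1}{-9588 - \frac{2217678281}{5}} = \frac{1}{- \frac{2217726221}{5}} = - \frac{5}{2217726221}$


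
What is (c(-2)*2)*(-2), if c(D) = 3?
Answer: -12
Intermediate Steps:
(c(-2)*2)*(-2) = (3*2)*(-2) = 6*(-2) = -12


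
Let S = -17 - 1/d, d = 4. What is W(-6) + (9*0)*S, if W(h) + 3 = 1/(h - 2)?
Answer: -25/8 ≈ -3.1250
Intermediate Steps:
W(h) = -3 + 1/(-2 + h) (W(h) = -3 + 1/(h - 2) = -3 + 1/(-2 + h))
S = -69/4 (S = -17 - 1/4 = -69/4 ≈ -17.250)
W(-6) + (9*0)*S = (7 - 3*(-6))/(-2 - 6) + (9*0)*(-69/4) = (7 + 18)/(-8) + 0*(-69/4) = -1/8*25 + 0 = -25/8 + 0 = -25/8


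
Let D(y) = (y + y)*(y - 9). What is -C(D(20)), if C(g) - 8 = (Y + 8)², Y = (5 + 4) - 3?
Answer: -204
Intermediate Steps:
D(y) = 2*y*(-9 + y) (D(y) = (2*y)*(-9 + y) = 2*y*(-9 + y))
Y = 6 (Y = 9 - 3 = 6)
C(g) = 204 (C(g) = 8 + (6 + 8)² = 8 + 14² = 8 + 196 = 204)
-C(D(20)) = -1*204 = -204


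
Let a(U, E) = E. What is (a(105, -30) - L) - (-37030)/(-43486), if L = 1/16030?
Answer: -10753025893/348540290 ≈ -30.852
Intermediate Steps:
L = 1/16030 ≈ 6.2383e-5
(a(105, -30) - L) - (-37030)/(-43486) = (-30 - 1*1/16030) - (-37030)/(-43486) = (-30 - 1/16030) - (-37030)*(-1)/43486 = -480901/16030 - 1*18515/21743 = -480901/16030 - 18515/21743 = -10753025893/348540290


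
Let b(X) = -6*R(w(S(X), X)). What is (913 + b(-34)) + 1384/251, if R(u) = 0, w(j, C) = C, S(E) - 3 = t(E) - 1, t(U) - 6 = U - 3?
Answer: 230547/251 ≈ 918.51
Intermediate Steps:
t(U) = 3 + U (t(U) = 6 + (U - 3) = 6 + (-3 + U) = 3 + U)
S(E) = 5 + E (S(E) = 3 + ((3 + E) - 1) = 3 + (2 + E) = 5 + E)
b(X) = 0 (b(X) = -6*0 = 0)
(913 + b(-34)) + 1384/251 = (913 + 0) + 1384/251 = 913 + 1384*(1/251) = 913 + 1384/251 = 230547/251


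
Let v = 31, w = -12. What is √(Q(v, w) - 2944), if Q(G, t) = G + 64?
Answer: I*√2849 ≈ 53.376*I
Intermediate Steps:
Q(G, t) = 64 + G
√(Q(v, w) - 2944) = √((64 + 31) - 2944) = √(95 - 2944) = √(-2849) = I*√2849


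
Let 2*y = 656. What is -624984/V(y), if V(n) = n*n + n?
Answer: -78123/13489 ≈ -5.7916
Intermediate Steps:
y = 328 (y = (½)*656 = 328)
V(n) = n + n² (V(n) = n² + n = n + n²)
-624984/V(y) = -624984*1/(328*(1 + 328)) = -624984/(328*329) = -624984/107912 = -624984*1/107912 = -78123/13489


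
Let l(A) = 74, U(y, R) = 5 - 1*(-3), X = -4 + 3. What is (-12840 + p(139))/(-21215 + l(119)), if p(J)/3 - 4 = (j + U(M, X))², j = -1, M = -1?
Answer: 1409/2349 ≈ 0.59983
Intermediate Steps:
X = -1
U(y, R) = 8 (U(y, R) = 5 + 3 = 8)
p(J) = 159 (p(J) = 12 + 3*(-1 + 8)² = 12 + 3*7² = 12 + 3*49 = 12 + 147 = 159)
(-12840 + p(139))/(-21215 + l(119)) = (-12840 + 159)/(-21215 + 74) = -12681/(-21141) = -12681*(-1/21141) = 1409/2349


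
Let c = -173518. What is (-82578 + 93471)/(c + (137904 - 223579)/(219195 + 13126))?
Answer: -2530672653/40311960953 ≈ -0.062777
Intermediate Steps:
(-82578 + 93471)/(c + (137904 - 223579)/(219195 + 13126)) = (-82578 + 93471)/(-173518 + (137904 - 223579)/(219195 + 13126)) = 10893/(-173518 - 85675/232321) = 10893/(-40311960953/232321) = 10893*(-232321/40311960953) = -2530672653/40311960953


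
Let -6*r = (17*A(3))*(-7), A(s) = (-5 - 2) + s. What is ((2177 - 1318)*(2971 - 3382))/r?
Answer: 1059147/238 ≈ 4450.2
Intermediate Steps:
A(s) = -7 + s
r = -238/3 (r = -17*(-7 + 3)*(-7)/6 = -17*(-4)*(-7)/6 = -(-34)*(-7)/3 = -1/6*476 = -238/3 ≈ -79.333)
((2177 - 1318)*(2971 - 3382))/r = ((2177 - 1318)*(2971 - 3382))/(-238/3) = (859*(-411))*(-3/238) = -353049*(-3/238) = 1059147/238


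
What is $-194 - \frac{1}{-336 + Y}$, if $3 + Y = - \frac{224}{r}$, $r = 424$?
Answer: $- \frac{3490977}{17995} \approx -194.0$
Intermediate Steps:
$Y = - \frac{187}{53}$ ($Y = -3 - \frac{224}{424} = -3 - \frac{28}{53} = - \frac{187}{53} \approx -3.5283$)
$-194 - \frac{1}{-336 + Y} = -194 - \frac{1}{-336 - \frac{187}{53}} = -194 - \frac{1}{- \frac{17995}{53}} = -194 - - \frac{53}{17995} = -194 + \frac{53}{17995} = - \frac{3490977}{17995}$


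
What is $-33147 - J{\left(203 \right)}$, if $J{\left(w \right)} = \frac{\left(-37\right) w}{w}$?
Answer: $-33110$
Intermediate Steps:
$J{\left(w \right)} = -37$
$-33147 - J{\left(203 \right)} = -33147 - -37 = -33147 + 37 = -33110$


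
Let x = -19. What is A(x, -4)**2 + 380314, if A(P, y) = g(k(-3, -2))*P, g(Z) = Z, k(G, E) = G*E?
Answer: 393310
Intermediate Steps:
k(G, E) = E*G
A(P, y) = 6*P (A(P, y) = (-2*(-3))*P = 6*P)
A(x, -4)**2 + 380314 = (6*(-19))**2 + 380314 = (-114)**2 + 380314 = 12996 + 380314 = 393310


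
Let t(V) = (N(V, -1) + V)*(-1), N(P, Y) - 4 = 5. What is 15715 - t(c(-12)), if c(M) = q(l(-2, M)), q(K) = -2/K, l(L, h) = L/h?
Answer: 15712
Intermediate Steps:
N(P, Y) = 9 (N(P, Y) = 4 + 5 = 9)
c(M) = M (c(M) = -2*(-M/2) = -(-1)*M = M)
t(V) = -9 - V (t(V) = (9 + V)*(-1) = -9 - V)
15715 - t(c(-12)) = 15715 - (-9 - 1*(-12)) = 15715 - (-9 + 12) = 15715 - 1*3 = 15715 - 3 = 15712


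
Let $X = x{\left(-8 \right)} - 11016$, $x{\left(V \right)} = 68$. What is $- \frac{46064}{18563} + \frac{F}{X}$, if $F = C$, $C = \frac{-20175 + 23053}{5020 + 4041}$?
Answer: $- \frac{2284797150653}{920723203582} \approx -2.4815$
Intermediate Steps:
$C = \frac{2878}{9061} \approx 0.31763$
$F = \frac{2878}{9061} \approx 0.31763$
$X = -10948$ ($X = 68 - 11016 = -10948$)
$- \frac{46064}{18563} + \frac{F}{X} = - \frac{46064}{18563} + \frac{2878}{9061 \left(-10948\right)} = \left(-46064\right) \frac{1}{18563} + \frac{2878}{9061} \left(- \frac{1}{10948}\right) = - \frac{46064}{18563} - \frac{1439}{49599914} = - \frac{2284797150653}{920723203582}$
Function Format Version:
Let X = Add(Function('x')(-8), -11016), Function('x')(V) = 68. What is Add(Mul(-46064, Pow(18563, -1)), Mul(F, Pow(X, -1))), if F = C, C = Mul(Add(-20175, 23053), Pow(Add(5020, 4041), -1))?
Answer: Rational(-2284797150653, 920723203582) ≈ -2.4815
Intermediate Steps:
C = Rational(2878, 9061) (C = Mul(2878, Pow(9061, -1)) = Mul(2878, Rational(1, 9061)) = Rational(2878, 9061) ≈ 0.31763)
F = Rational(2878, 9061) ≈ 0.31763
X = -10948 (X = Add(68, -11016) = -10948)
Add(Mul(-46064, Pow(18563, -1)), Mul(F, Pow(X, -1))) = Add(Mul(-46064, Pow(18563, -1)), Mul(Rational(2878, 9061), Pow(-10948, -1))) = Add(Mul(-46064, Rational(1, 18563)), Mul(Rational(2878, 9061), Rational(-1, 10948))) = Add(Rational(-46064, 18563), Rational(-1439, 49599914)) = Rational(-2284797150653, 920723203582)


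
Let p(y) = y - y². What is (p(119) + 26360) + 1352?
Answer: 13670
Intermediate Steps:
(p(119) + 26360) + 1352 = (119*(1 - 1*119) + 26360) + 1352 = (119*(1 - 119) + 26360) + 1352 = (119*(-118) + 26360) + 1352 = (-14042 + 26360) + 1352 = 12318 + 1352 = 13670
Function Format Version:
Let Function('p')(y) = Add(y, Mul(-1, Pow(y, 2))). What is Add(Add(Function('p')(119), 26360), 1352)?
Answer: 13670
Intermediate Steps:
Add(Add(Function('p')(119), 26360), 1352) = Add(Add(Mul(119, Add(1, Mul(-1, 119))), 26360), 1352) = Add(Add(Mul(119, Add(1, -119)), 26360), 1352) = Add(Add(Mul(119, -118), 26360), 1352) = Add(Add(-14042, 26360), 1352) = Add(12318, 1352) = 13670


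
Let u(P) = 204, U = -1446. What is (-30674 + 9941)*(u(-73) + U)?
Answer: 25750386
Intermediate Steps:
(-30674 + 9941)*(u(-73) + U) = (-30674 + 9941)*(204 - 1446) = -20733*(-1242) = 25750386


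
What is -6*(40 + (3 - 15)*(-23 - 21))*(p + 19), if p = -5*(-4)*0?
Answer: -64752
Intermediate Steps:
p = 0 (p = 20*0 = 0)
-6*(40 + (3 - 15)*(-23 - 21))*(p + 19) = -6*(40 + (3 - 15)*(-23 - 21))*(0 + 19) = -6*(40 - 12*(-44))*19 = -6*(40 + 528)*19 = -3408*19 = -6*10792 = -64752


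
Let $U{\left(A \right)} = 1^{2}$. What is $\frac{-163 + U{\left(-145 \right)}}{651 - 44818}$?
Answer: $\frac{162}{44167} \approx 0.0036679$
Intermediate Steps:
$U{\left(A \right)} = 1$
$\frac{-163 + U{\left(-145 \right)}}{651 - 44818} = \frac{-163 + 1}{651 - 44818} = - \frac{162}{-44167} = \left(-162\right) \left(- \frac{1}{44167}\right) = \frac{162}{44167}$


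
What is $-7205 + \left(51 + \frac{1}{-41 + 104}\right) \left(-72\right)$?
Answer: $- \frac{76147}{7} \approx -10878.0$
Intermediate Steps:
$-7205 + \left(51 + \frac{1}{-41 + 104}\right) \left(-72\right) = -7205 + \left(51 + \frac{1}{63}\right) \left(-72\right) = -7205 + \frac{3214}{63} \left(-72\right) = -7205 - \frac{25712}{7} = - \frac{76147}{7}$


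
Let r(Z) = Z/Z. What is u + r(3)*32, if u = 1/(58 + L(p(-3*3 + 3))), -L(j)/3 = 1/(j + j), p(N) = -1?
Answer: 3810/119 ≈ 32.017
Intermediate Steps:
L(j) = -3/(2*j) (L(j) = -3/(j + j) = -3*1/(2*j) = -3/(2*j))
r(Z) = 1
u = 2/119 (u = 1/(58 - 3/2/(-1)) = 1/(58 - 3/2*(-1)) = 1/(58 + 3/2) = 1/(119/2) = 2/119 ≈ 0.016807)
u + r(3)*32 = 2/119 + 1*32 = 2/119 + 32 = 3810/119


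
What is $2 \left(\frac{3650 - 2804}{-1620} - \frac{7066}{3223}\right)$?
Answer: $- \frac{787421}{145035} \approx -5.4292$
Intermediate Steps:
$2 \left(\frac{3650 - 2804}{-1620} - \frac{7066}{3223}\right) = 2 \left(846 \left(- \frac{1}{1620}\right) - \frac{7066}{3223}\right) = 2 \left(- \frac{47}{90} - \frac{7066}{3223}\right) = 2 \left(- \frac{787421}{290070}\right) = - \frac{787421}{145035}$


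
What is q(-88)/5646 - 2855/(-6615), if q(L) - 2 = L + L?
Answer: 498944/1244943 ≈ 0.40078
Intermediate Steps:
q(L) = 2 + 2*L (q(L) = 2 + (L + L) = 2 + 2*L)
q(-88)/5646 - 2855/(-6615) = (2 + 2*(-88))/5646 - 2855/(-6615) = (2 - 176)*(1/5646) - 2855*(-1/6615) = -174*1/5646 + 571/1323 = -29/941 + 571/1323 = 498944/1244943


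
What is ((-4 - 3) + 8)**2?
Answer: 1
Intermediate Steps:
((-4 - 3) + 8)**2 = (-7 + 8)**2 = 1**2 = 1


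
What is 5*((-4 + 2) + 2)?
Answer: 0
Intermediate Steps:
5*((-4 + 2) + 2) = 5*(-2 + 2) = 5*0 = 0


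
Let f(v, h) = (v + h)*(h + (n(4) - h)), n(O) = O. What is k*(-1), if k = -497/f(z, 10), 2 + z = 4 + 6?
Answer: 497/72 ≈ 6.9028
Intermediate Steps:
z = 8 (z = -2 + (4 + 6) = -2 + 10 = 8)
f(v, h) = 4*h + 4*v (f(v, h) = (v + h)*(h + (4 - h)) = (h + v)*4 = 4*h + 4*v)
k = -497/72 (k = -497/(4*10 + 4*8) = -497/(40 + 32) = -497/72 ≈ -6.9028)
k*(-1) = -497/72*(-1) = 497/72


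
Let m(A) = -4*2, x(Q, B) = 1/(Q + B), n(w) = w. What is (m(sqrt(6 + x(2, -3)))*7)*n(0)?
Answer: 0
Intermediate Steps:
x(Q, B) = 1/(B + Q)
m(A) = -8
(m(sqrt(6 + x(2, -3)))*7)*n(0) = -8*7*0 = -56*0 = 0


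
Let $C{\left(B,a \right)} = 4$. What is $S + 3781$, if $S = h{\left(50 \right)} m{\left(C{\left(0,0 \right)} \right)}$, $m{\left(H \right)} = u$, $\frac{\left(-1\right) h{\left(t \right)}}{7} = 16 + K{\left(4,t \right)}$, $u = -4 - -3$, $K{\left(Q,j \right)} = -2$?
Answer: $3879$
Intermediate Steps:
$u = -1$ ($u = -4 + 3 = -1$)
$h{\left(t \right)} = -98$ ($h{\left(t \right)} = - 7 \left(16 - 2\right) = \left(-7\right) 14 = -98$)
$m{\left(H \right)} = -1$
$S = 98$ ($S = \left(-98\right) \left(-1\right) = 98$)
$S + 3781 = 98 + 3781 = 3879$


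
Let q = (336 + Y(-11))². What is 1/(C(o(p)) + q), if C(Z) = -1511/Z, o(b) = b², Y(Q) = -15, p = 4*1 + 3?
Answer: 49/5047498 ≈ 9.7078e-6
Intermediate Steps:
p = 7 (p = 4 + 3 = 7)
q = 103041 (q = (336 - 15)² = 321² = 103041)
1/(C(o(p)) + q) = 1/(-1511/(7²) + 103041) = 1/(-1511/49 + 103041) = 1/(5047498/49) = 49/5047498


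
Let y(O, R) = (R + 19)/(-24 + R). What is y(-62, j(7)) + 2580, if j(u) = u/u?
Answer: 59320/23 ≈ 2579.1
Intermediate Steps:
j(u) = 1
y(O, R) = (19 + R)/(-24 + R)
y(-62, j(7)) + 2580 = (19 + 1)/(-24 + 1) + 2580 = 20/(-23) + 2580 = -1/23*20 + 2580 = -20/23 + 2580 = 59320/23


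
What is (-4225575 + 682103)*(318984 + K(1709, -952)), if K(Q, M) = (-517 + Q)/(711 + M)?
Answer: -272400696441344/241 ≈ -1.1303e+12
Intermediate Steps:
K(Q, M) = (-517 + Q)/(711 + M)
(-4225575 + 682103)*(318984 + K(1709, -952)) = (-4225575 + 682103)*(318984 + (-517 + 1709)/(711 - 952)) = -3543472*(318984 + 1192/(-241)) = -3543472*(318984 - 1/241*1192) = -3543472*(318984 - 1192/241) = -3543472*76873952/241 = -272400696441344/241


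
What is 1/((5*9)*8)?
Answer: 1/360 ≈ 0.0027778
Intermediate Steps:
1/((5*9)*8) = 1/(45*8) = 1/360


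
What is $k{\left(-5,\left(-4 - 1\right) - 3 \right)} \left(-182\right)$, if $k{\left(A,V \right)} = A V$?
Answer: $-7280$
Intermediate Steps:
$k{\left(-5,\left(-4 - 1\right) - 3 \right)} \left(-182\right) = - 5 \left(\left(-4 - 1\right) - 3\right) \left(-182\right) = - 5 \left(-5 - 3\right) \left(-182\right) = \left(-5\right) \left(-8\right) \left(-182\right) = 40 \left(-182\right) = -7280$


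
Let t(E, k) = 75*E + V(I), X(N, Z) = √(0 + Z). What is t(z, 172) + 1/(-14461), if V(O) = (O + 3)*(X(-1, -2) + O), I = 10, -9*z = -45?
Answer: 7302804/14461 + 13*I*√2 ≈ 505.0 + 18.385*I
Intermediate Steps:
z = 5 (z = -⅑*(-45) = 5)
X(N, Z) = √Z
V(O) = (3 + O)*(O + I*√2) (V(O) = (O + 3)*(√(-2) + O) = (3 + O)*(I*√2 + O) = (3 + O)*(O + I*√2))
t(E, k) = 130 + 75*E + 13*I*√2 (t(E, k) = 75*E + (10² + 3*10 + 3*I*√2 + I*10*√2) = 75*E + (100 + 30 + 3*I*√2 + 10*I*√2) = 75*E + (130 + 13*I*√2) = 130 + 75*E + 13*I*√2)
t(z, 172) + 1/(-14461) = (130 + 75*5 + 13*I*√2) + 1/(-14461) = (130 + 375 + 13*I*√2) - 1/14461 = (505 + 13*I*√2) - 1/14461 = 7302804/14461 + 13*I*√2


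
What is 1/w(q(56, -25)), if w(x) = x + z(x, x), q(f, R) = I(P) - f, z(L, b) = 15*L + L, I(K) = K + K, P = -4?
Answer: -1/1088 ≈ -0.00091912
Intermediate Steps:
I(K) = 2*K
z(L, b) = 16*L
q(f, R) = -8 - f (q(f, R) = 2*(-4) - f = -8 - f)
w(x) = 17*x (w(x) = x + 16*x = 17*x)
1/w(q(56, -25)) = 1/(17*(-8 - 1*56)) = 1/(17*(-8 - 56)) = 1/(17*(-64)) = 1/(-1088) = -1/1088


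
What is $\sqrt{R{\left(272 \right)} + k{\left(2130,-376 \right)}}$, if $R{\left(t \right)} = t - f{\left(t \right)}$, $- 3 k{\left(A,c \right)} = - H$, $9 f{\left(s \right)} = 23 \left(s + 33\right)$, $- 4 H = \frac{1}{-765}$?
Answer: $\frac{i \sqrt{1187876445}}{1530} \approx 22.527 i$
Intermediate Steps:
$H = \frac{1}{3060}$ ($H = - \frac{1}{4 \left(-765\right)} = \left(- \frac{1}{4}\right) \left(- \frac{1}{765}\right) = \frac{1}{3060} \approx 0.0003268$)
$f{\left(s \right)} = \frac{253}{3} + \frac{23 s}{9}$ ($f{\left(s \right)} = \frac{23 \left(s + 33\right)}{9} = \frac{23 \left(33 + s\right)}{9} = \frac{759 + 23 s}{9} = \frac{253}{3} + \frac{23 s}{9}$)
$k{\left(A,c \right)} = \frac{1}{9180}$ ($k{\left(A,c \right)} = - \frac{\left(-1\right) \frac{1}{3060}}{3} = \left(- \frac{1}{3}\right) \left(- \frac{1}{3060}\right) = \frac{1}{9180}$)
$R{\left(t \right)} = - \frac{253}{3} - \frac{14 t}{9}$ ($R{\left(t \right)} = t - \left(\frac{253}{3} + \frac{23 t}{9}\right) = - \frac{253}{3} - \frac{14 t}{9}$)
$\sqrt{R{\left(272 \right)} + k{\left(2130,-376 \right)}} = \sqrt{\left(- \frac{253}{3} - \frac{3808}{9}\right) + \frac{1}{9180}} = \sqrt{- \frac{4567}{9} + \frac{1}{9180}} = \sqrt{- \frac{4658339}{9180}} = \frac{i \sqrt{1187876445}}{1530}$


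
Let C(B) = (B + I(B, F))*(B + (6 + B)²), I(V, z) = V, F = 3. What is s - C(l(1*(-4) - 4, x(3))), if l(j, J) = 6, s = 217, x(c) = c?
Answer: -1583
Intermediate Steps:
C(B) = 2*B*(B + (6 + B)²) (C(B) = (B + B)*(B + (6 + B)²) = (2*B)*(B + (6 + B)²) = 2*B*(B + (6 + B)²))
s - C(l(1*(-4) - 4, x(3))) = 217 - 2*6*(6 + (6 + 6)²) = 217 - 2*6*(6 + 12²) = 217 - 2*6*(6 + 144) = 217 - 2*6*150 = 217 - 1*1800 = 217 - 1800 = -1583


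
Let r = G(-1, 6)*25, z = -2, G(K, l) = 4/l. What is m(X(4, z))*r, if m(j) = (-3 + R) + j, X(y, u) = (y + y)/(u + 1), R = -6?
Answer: -850/3 ≈ -283.33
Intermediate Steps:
X(y, u) = 2*y/(1 + u) (X(y, u) = (2*y)/(1 + u) = 2*y/(1 + u))
m(j) = -9 + j (m(j) = (-3 - 6) + j = -9 + j)
r = 50/3 (r = (4/6)*25 = (4*(1/6))*25 = (2/3)*25 = 50/3 ≈ 16.667)
m(X(4, z))*r = (-9 + 2*4/(1 - 2))*(50/3) = (-9 + 2*4/(-1))*(50/3) = (-9 + 2*4*(-1))*(50/3) = (-9 - 8)*(50/3) = -17*50/3 = -850/3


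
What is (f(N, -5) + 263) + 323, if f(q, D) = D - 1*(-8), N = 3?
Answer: 589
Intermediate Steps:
f(q, D) = 8 + D (f(q, D) = D + 8 = 8 + D)
(f(N, -5) + 263) + 323 = ((8 - 5) + 263) + 323 = (3 + 263) + 323 = 266 + 323 = 589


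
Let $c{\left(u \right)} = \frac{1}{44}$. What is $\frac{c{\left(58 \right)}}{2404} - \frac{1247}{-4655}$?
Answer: $\frac{131907327}{492387280} \approx 0.26789$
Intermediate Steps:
$c{\left(u \right)} = \frac{1}{44}$
$\frac{c{\left(58 \right)}}{2404} - \frac{1247}{-4655} = \frac{1}{44 \cdot 2404} - \frac{1247}{-4655} = \frac{1}{44} \cdot \frac{1}{2404} - - \frac{1247}{4655} = \frac{1}{105776} + \frac{1247}{4655} = \frac{131907327}{492387280}$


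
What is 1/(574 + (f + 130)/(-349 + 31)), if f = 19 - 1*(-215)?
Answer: 159/91084 ≈ 0.0017456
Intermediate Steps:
f = 234 (f = 19 + 215 = 234)
1/(574 + (f + 130)/(-349 + 31)) = 1/(574 + (234 + 130)/(-349 + 31)) = 1/(574 + 364/(-318)) = 1/(574 + 364*(-1/318)) = 1/(574 - 182/159) = 1/(91084/159) = 159/91084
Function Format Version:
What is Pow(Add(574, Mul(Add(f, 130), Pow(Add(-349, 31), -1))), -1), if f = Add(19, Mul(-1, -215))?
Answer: Rational(159, 91084) ≈ 0.0017456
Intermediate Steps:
f = 234 (f = Add(19, 215) = 234)
Pow(Add(574, Mul(Add(f, 130), Pow(Add(-349, 31), -1))), -1) = Pow(Add(574, Mul(Add(234, 130), Pow(Add(-349, 31), -1))), -1) = Pow(Add(574, Mul(364, Pow(-318, -1))), -1) = Pow(Add(574, Mul(364, Rational(-1, 318))), -1) = Pow(Add(574, Rational(-182, 159)), -1) = Pow(Rational(91084, 159), -1) = Rational(159, 91084)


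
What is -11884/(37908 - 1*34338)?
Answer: -5942/1785 ≈ -3.3288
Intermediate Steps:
-11884/(37908 - 1*34338) = -11884/(37908 - 34338) = -11884/3570 = -11884*1/3570 = -5942/1785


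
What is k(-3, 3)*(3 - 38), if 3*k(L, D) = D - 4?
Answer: 35/3 ≈ 11.667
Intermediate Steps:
k(L, D) = -4/3 + D/3 (k(L, D) = (D - 4)/3 = (-4 + D)/3 = -4/3 + D/3)
k(-3, 3)*(3 - 38) = (-4/3 + (⅓)*3)*(3 - 38) = (-4/3 + 1)*(-35) = -⅓*(-35) = 35/3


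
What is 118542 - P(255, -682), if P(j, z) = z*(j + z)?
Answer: -172672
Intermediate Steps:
118542 - P(255, -682) = 118542 - (-682)*(255 - 682) = 118542 - (-682)*(-427) = 118542 - 1*291214 = 118542 - 291214 = -172672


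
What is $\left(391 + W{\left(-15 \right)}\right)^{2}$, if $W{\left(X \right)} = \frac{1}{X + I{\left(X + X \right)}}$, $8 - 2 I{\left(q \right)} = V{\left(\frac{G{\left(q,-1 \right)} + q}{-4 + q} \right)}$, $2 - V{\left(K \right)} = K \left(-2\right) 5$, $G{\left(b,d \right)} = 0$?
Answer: $\frac{11896701184}{77841} \approx 1.5283 \cdot 10^{5}$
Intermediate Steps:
$V{\left(K \right)} = 2 + 10 K$ ($V{\left(K \right)} = 2 - K \left(-2\right) 5 = 2 - - 2 K 5 = 2 - - 10 K = 2 + 10 K$)
$I{\left(q \right)} = 3 - \frac{5 q}{-4 + q}$ ($I{\left(q \right)} = 4 - \frac{2 + 10 \frac{0 + q}{-4 + q}}{2} = 4 - \frac{2 + 10 \frac{q}{-4 + q}}{2} = 4 - \frac{2 + \frac{10 q}{-4 + q}}{2} = 4 - \left(1 + \frac{5 q}{-4 + q}\right) = 3 - \frac{5 q}{-4 + q}$)
$W{\left(X \right)} = \frac{1}{X + \frac{2 \left(-6 - 2 X\right)}{-4 + 2 X}}$ ($W{\left(X \right)} = \frac{1}{X + \frac{2 \left(-6 - \left(X + X\right)\right)}{-4 + \left(X + X\right)}} = \frac{1}{X + \frac{2 \left(-6 - 2 X\right)}{-4 + 2 X}}$)
$\left(391 + W{\left(-15 \right)}\right)^{2} = \left(391 + \frac{-2 - 15}{-6 + \left(-15\right)^{2} - -60}\right)^{2} = \left(391 + \frac{1}{-6 + 225 + 60} \left(-17\right)\right)^{2} = \left(391 + \frac{1}{279} \left(-17\right)\right)^{2} = \left(391 - \frac{17}{279}\right)^{2} = \left(\frac{109072}{279}\right)^{2} = \frac{11896701184}{77841}$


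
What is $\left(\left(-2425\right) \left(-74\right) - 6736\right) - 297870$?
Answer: $-125156$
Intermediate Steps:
$\left(\left(-2425\right) \left(-74\right) - 6736\right) - 297870 = \left(179450 - 6736\right) - 297870 = 172714 - 297870 = -125156$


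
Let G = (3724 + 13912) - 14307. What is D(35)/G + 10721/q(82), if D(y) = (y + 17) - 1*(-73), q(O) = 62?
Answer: 35697959/206398 ≈ 172.96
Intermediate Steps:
D(y) = 90 + y (D(y) = (17 + y) + 73 = 90 + y)
G = 3329 (G = 17636 - 14307 = 3329)
D(35)/G + 10721/q(82) = (90 + 35)/3329 + 10721/62 = 125*(1/3329) + 10721*(1/62) = 125/3329 + 10721/62 = 35697959/206398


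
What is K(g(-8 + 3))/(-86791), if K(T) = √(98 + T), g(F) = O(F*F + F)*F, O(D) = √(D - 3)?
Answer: -√(98 - 5*√17)/86791 ≈ -0.00010136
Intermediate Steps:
O(D) = √(-3 + D)
g(F) = F*√(-3 + F + F²) (g(F) = √(-3 + (F*F + F))*F = √(-3 + (F² + F))*F = √(-3 + (F + F²))*F = √(-3 + F + F²)*F = F*√(-3 + F + F²))
K(g(-8 + 3))/(-86791) = √(98 + (-8 + 3)*√(-3 + (-8 + 3)*(1 + (-8 + 3))))/(-86791) = √(98 - 5*√(-3 - 5*(1 - 5)))*(-1/86791) = √(98 - 5*√(-3 - 5*(-4)))*(-1/86791) = √(98 - 5*√(-3 + 20))*(-1/86791) = √(98 - 5*√17)*(-1/86791) = -√(98 - 5*√17)/86791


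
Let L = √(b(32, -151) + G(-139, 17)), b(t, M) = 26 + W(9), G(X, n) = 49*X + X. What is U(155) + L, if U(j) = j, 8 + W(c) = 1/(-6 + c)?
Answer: 155 + I*√62385/3 ≈ 155.0 + 83.257*I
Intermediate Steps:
W(c) = -8 + 1/(-6 + c)
G(X, n) = 50*X
b(t, M) = 55/3 (b(t, M) = 26 + (49 - 8*9)/(-6 + 9) = 26 + (49 - 72)/3 = 26 + (⅓)*(-23) = 26 - 23/3 = 55/3)
L = I*√62385/3 (L = √(55/3 + 50*(-139)) = √(55/3 - 6950) = √(-20795/3) = I*√62385/3 ≈ 83.257*I)
U(155) + L = 155 + I*√62385/3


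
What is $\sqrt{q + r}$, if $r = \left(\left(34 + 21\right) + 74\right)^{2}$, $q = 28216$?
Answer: $\sqrt{44857} \approx 211.79$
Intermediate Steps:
$r = 16641$ ($r = \left(55 + 74\right)^{2} = 129^{2} = 16641$)
$\sqrt{q + r} = \sqrt{28216 + 16641} = \sqrt{44857}$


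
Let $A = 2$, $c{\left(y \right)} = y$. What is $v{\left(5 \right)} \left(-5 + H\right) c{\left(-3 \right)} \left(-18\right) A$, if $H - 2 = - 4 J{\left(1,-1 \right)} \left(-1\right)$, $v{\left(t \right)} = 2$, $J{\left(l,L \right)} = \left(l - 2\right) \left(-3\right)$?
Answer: $1944$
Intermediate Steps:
$J{\left(l,L \right)} = 6 - 3 l$ ($J{\left(l,L \right)} = \left(-2 + l\right) \left(-3\right) = 6 - 3 l$)
$H = 14$ ($H = 2 + - 4 \left(6 - 3\right) \left(-1\right) = 2 + \left(-4\right) 3 \left(-1\right) = 2 - -12 = 2 + 12 = 14$)
$v{\left(5 \right)} \left(-5 + H\right) c{\left(-3 \right)} \left(-18\right) A = 2 \left(-5 + 14\right) \left(-3\right) \left(-18\right) 2 = 2 \cdot 9 \left(-3\right) \left(-18\right) 2 = 2 \left(-27\right) \left(-18\right) 2 = \left(-54\right) \left(-18\right) 2 = 972 \cdot 2 = 1944$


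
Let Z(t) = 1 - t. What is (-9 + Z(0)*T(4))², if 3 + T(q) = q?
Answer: 64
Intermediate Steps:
T(q) = -3 + q
(-9 + Z(0)*T(4))² = (-9 + (1 - 1*0)*(-3 + 4))² = (-9 + (1 + 0)*1)² = (-9 + 1*1)² = (-9 + 1)² = (-8)² = 64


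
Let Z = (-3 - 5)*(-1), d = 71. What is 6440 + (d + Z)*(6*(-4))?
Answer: 4544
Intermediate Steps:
Z = 8 (Z = -8*(-1) = 8)
6440 + (d + Z)*(6*(-4)) = 6440 + (71 + 8)*(6*(-4)) = 6440 + 79*(-24) = 6440 - 1896 = 4544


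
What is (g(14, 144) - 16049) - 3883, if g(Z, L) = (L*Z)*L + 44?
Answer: 270416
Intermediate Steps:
g(Z, L) = 44 + Z*L² (g(Z, L) = Z*L² + 44 = 44 + Z*L²)
(g(14, 144) - 16049) - 3883 = ((44 + 14*144²) - 16049) - 3883 = ((44 + 14*20736) - 16049) - 3883 = ((44 + 290304) - 16049) - 3883 = (290348 - 16049) - 3883 = 274299 - 3883 = 270416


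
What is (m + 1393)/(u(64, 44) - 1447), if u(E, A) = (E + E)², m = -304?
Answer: 363/4979 ≈ 0.072906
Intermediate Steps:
u(E, A) = 4*E² (u(E, A) = (2*E)² = 4*E²)
(m + 1393)/(u(64, 44) - 1447) = (-304 + 1393)/(4*64² - 1447) = 1089/(4*4096 - 1447) = 1089/(16384 - 1447) = 1089/14937 = 1089*(1/14937) = 363/4979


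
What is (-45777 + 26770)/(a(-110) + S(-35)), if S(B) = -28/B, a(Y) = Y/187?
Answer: -1615595/18 ≈ -89755.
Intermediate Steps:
a(Y) = Y/187 (a(Y) = Y*(1/187) = Y/187)
(-45777 + 26770)/(a(-110) + S(-35)) = (-45777 + 26770)/((1/187)*(-110) - 28/(-35)) = -19007/(-10/17 - 28*(-1/35)) = -19007/(-10/17 + ⅘) = -19007/18/85 = -19007*85/18 = -1615595/18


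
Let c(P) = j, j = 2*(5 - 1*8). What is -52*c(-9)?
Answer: 312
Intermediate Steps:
j = -6 (j = 2*(5 - 8) = 2*(-3) = -6)
c(P) = -6
-52*c(-9) = -52*(-6) = 312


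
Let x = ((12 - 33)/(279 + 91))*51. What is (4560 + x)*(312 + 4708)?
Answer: 846436758/37 ≈ 2.2877e+7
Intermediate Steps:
x = -1071/370 (x = -21/370*51 = -1071/370 ≈ -2.8946)
(4560 + x)*(312 + 4708) = (4560 - 1071/370)*(312 + 4708) = (1686129/370)*5020 = 846436758/37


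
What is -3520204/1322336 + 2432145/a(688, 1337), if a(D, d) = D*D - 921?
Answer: 388271889107/156175485032 ≈ 2.4861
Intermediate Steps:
a(D, d) = -921 + D² (a(D, d) = D² - 921 = -921 + D²)
-3520204/1322336 + 2432145/a(688, 1337) = -3520204/1322336 + 2432145/(-921 + 688²) = -3520204*1/1322336 + 2432145/(-921 + 473344) = -880051/330584 + 2432145/472423 = 388271889107/156175485032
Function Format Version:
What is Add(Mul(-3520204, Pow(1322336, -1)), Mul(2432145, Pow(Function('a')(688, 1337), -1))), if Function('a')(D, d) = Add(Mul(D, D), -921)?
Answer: Rational(388271889107, 156175485032) ≈ 2.4861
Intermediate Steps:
Function('a')(D, d) = Add(-921, Pow(D, 2)) (Function('a')(D, d) = Add(Pow(D, 2), -921) = Add(-921, Pow(D, 2)))
Add(Mul(-3520204, Pow(1322336, -1)), Mul(2432145, Pow(Function('a')(688, 1337), -1))) = Add(Mul(-3520204, Pow(1322336, -1)), Mul(2432145, Pow(Add(-921, Pow(688, 2)), -1))) = Add(Mul(-3520204, Rational(1, 1322336)), Mul(2432145, Pow(Add(-921, 473344), -1))) = Add(Rational(-880051, 330584), Mul(2432145, Pow(472423, -1))) = Add(Rational(-880051, 330584), Mul(2432145, Rational(1, 472423))) = Add(Rational(-880051, 330584), Rational(2432145, 472423)) = Rational(388271889107, 156175485032)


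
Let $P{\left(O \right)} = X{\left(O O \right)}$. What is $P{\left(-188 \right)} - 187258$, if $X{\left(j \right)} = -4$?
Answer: $-187262$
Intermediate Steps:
$P{\left(O \right)} = -4$
$P{\left(-188 \right)} - 187258 = -4 - 187258 = -187262$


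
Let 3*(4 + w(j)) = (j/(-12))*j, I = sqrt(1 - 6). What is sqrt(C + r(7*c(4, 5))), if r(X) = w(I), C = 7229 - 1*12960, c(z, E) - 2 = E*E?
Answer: I*sqrt(206455)/6 ≈ 75.729*I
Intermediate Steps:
c(z, E) = 2 + E**2 (c(z, E) = 2 + E*E = 2 + E**2)
I = I*sqrt(5) (I = sqrt(-5) = I*sqrt(5) ≈ 2.2361*I)
C = -5731 (C = 7229 - 12960 = -5731)
w(j) = -4 - j**2/36 (w(j) = -4 + ((j/(-12))*j)/3 = -4 + ((j*(-1/12))*j)/3 = -4 + ((-j/12)*j)/3 = -4 + (-j**2/12)/3 = -4 - j**2/36)
r(X) = -139/36 (r(X) = -4 - (I*sqrt(5))**2/36 = -4 - 1/36*(-5) = -4 + 5/36 = -139/36)
sqrt(C + r(7*c(4, 5))) = sqrt(-5731 - 139/36) = sqrt(-206455/36) = I*sqrt(206455)/6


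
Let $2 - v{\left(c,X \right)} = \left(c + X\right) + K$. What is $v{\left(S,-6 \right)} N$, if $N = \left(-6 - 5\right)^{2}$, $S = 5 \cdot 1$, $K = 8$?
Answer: $-605$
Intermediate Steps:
$S = 5$
$v{\left(c,X \right)} = -6 - X - c$ ($v{\left(c,X \right)} = 2 - \left(\left(c + X\right) + 8\right) = 2 - \left(\left(X + c\right) + 8\right) = 2 - \left(8 + X + c\right) = -6 - X - c$)
$N = 121$ ($N = \left(-6 - 5\right)^{2} = \left(-11\right)^{2} = 121$)
$v{\left(S,-6 \right)} N = \left(-6 - -6 - 5\right) 121 = \left(-6 + 6 - 5\right) 121 = \left(-5\right) 121 = -605$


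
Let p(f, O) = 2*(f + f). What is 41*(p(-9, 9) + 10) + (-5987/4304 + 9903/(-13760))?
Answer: -3953547767/3701440 ≈ -1068.1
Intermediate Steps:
p(f, O) = 4*f (p(f, O) = 2*(2*f) = 4*f)
41*(p(-9, 9) + 10) + (-5987/4304 + 9903/(-13760)) = 41*(4*(-9) + 10) + (-5987/4304 + 9903/(-13760)) = 41*(-36 + 10) + (-5987*1/4304 + 9903*(-1/13760)) = 41*(-26) + (-5987/4304 - 9903/13760) = -1066 - 7812727/3701440 = -3953547767/3701440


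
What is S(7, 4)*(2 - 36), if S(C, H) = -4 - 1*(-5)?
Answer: -34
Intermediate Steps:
S(C, H) = 1 (S(C, H) = -4 + 5 = 1)
S(7, 4)*(2 - 36) = 1*(2 - 36) = 1*(-34) = -34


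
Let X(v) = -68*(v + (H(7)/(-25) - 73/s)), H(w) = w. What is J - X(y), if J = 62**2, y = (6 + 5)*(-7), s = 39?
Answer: -1499864/975 ≈ -1538.3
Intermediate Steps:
y = -77 (y = 11*(-7) = -77)
J = 3844
X(v) = 142664/975 - 68*v (X(v) = -68*(v + (7/(-25) - 73/39)) = -68*(v + (7*(-1/25) - 73*1/39)) = -68*(v + (-7/25 - 73/39)) = -68*(v - 2098/975) = -68*(-2098/975 + v) = 142664/975 - 68*v)
J - X(y) = 3844 - (142664/975 - 68*(-77)) = 3844 - (142664/975 + 5236) = 3844 - 1*5247764/975 = 3844 - 5247764/975 = -1499864/975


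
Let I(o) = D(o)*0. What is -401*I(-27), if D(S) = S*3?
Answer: 0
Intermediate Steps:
D(S) = 3*S
I(o) = 0 (I(o) = (3*o)*0 = 0)
-401*I(-27) = -401*0 = 0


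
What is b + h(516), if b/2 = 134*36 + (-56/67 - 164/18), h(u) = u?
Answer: 6116896/603 ≈ 10144.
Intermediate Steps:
b = 5805748/603 (b = 2*(134*36 + (-56/67 - 164/18)) = 2*(4824 + (-56*1/67 - 164*1/18)) = 2*(4824 + (-56/67 - 82/9)) = 2*(4824 - 5998/603) = 2*(2902874/603) = 5805748/603 ≈ 9628.1)
b + h(516) = 5805748/603 + 516 = 6116896/603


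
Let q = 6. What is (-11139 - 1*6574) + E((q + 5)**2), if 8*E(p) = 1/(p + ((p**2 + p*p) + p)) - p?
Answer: -4187241299/236192 ≈ -17728.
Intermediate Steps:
E(p) = -p/8 + 1/(8*(2*p + 2*p**2)) (E(p) = (1/(p + ((p**2 + p*p) + p)) - p)/8 = (1/(p + ((p**2 + p**2) + p)) - p)/8 = (1/(p + (2*p**2 + p)) - p)/8 = (1/(p + (p + 2*p**2)) - p)/8 = (1/(2*p + 2*p**2) - p)/8 = -p/8 + 1/(8*(2*p + 2*p**2)))
(-11139 - 1*6574) + E((q + 5)**2) = (-11139 - 1*6574) + (1 - 2*(6 + 5)**4 - 2*(6 + 5)**6)/(16*((6 + 5)**2)*(1 + (6 + 5)**2)) = (-11139 - 6574) + (1 - 2*(11**2)**2 - 2*(11**2)**3)/(16*(11**2)*(1 + 11**2)) = -17713 + (1/16)*(1 - 2*121**2 - 2*121**3)/(121*(1 + 121)) = -17713 + (1/16)*(1/121)*(1 - 2*14641 - 2*1771561)/122 = -17713 + (1/16)*(1/121)*(1/122)*(1 - 29282 - 3543122) = -17713 + (1/16)*(1/121)*(1/122)*(-3572403) = -17713 - 3572403/236192 = -4187241299/236192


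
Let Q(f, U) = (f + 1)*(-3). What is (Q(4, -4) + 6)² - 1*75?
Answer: 6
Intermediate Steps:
Q(f, U) = -3 - 3*f (Q(f, U) = (1 + f)*(-3) = -3 - 3*f)
(Q(4, -4) + 6)² - 1*75 = ((-3 - 3*4) + 6)² - 1*75 = ((-3 - 12) + 6)² - 75 = (-15 + 6)² - 75 = (-9)² - 75 = 81 - 75 = 6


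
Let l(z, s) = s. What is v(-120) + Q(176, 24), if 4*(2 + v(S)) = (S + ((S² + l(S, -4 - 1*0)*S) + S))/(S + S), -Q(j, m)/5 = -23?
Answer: 391/4 ≈ 97.750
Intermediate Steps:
Q(j, m) = 115 (Q(j, m) = -5*(-23) = 115)
v(S) = -2 + (S² - 2*S)/(8*S) (v(S) = -2 + ((S + ((S² + (-4 - 1*0)*S) + S))/(S + S))/4 = -2 + ((S + ((S² + (-4 + 0)*S) + S))/((2*S)))/4 = -2 + ((S + ((S² - 4*S) + S))*(1/(2*S)))/4 = -2 + ((S + (S² - 3*S))*(1/(2*S)))/4 = -2 + ((S² - 2*S)*(1/(2*S)))/4 = -2 + ((S² - 2*S)/(2*S))/4 = -2 + (S² - 2*S)/(8*S))
v(-120) + Q(176, 24) = (-9/4 + (⅛)*(-120)) + 115 = (-9/4 - 15) + 115 = -69/4 + 115 = 391/4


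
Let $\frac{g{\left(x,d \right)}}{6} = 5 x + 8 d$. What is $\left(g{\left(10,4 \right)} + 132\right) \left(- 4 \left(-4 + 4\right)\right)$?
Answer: $0$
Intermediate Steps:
$g{\left(x,d \right)} = 30 x + 48 d$ ($g{\left(x,d \right)} = 6 \left(5 x + 8 d\right) = 30 x + 48 d$)
$\left(g{\left(10,4 \right)} + 132\right) \left(- 4 \left(-4 + 4\right)\right) = \left(\left(30 \cdot 10 + 48 \cdot 4\right) + 132\right) \left(- 4 \left(-4 + 4\right)\right) = \left(\left(300 + 192\right) + 132\right) \left(\left(-4\right) 0\right) = \left(492 + 132\right) 0 = 624 \cdot 0 = 0$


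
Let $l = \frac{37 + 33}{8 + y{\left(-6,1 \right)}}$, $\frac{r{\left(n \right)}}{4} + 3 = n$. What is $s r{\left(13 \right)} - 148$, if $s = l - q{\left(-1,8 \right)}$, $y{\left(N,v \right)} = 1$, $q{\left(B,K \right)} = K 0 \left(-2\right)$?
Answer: $\frac{1468}{9} \approx 163.11$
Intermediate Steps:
$r{\left(n \right)} = -12 + 4 n$
$q{\left(B,K \right)} = 0$ ($q{\left(B,K \right)} = 0 \left(-2\right) = 0$)
$l = \frac{70}{9}$ ($l = \frac{37 + 33}{8 + 1} = \frac{70}{9} \approx 7.7778$)
$s = \frac{70}{9}$ ($s = \frac{70}{9} - 0 = \frac{70}{9} + 0 = \frac{70}{9} \approx 7.7778$)
$s r{\left(13 \right)} - 148 = \frac{70 \left(-12 + 4 \cdot 13\right)}{9} - 148 = \frac{70 \left(-12 + 52\right)}{9} - 148 = \frac{70}{9} \cdot 40 - 148 = \frac{2800}{9} - 148 = \frac{1468}{9}$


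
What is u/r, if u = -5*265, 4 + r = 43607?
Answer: -1325/43603 ≈ -0.030388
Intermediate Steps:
r = 43603 (r = -4 + 43607 = 43603)
u = -1325
u/r = -1325/43603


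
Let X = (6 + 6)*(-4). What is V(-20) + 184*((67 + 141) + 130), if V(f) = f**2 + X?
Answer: 62544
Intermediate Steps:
X = -48 (X = 12*(-4) = -48)
V(f) = -48 + f**2 (V(f) = f**2 - 48 = -48 + f**2)
V(-20) + 184*((67 + 141) + 130) = (-48 + (-20)**2) + 184*((67 + 141) + 130) = (-48 + 400) + 184*(208 + 130) = 352 + 184*338 = 352 + 62192 = 62544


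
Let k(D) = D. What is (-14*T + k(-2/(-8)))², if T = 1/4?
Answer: 169/16 ≈ 10.563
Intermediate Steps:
T = ¼ ≈ 0.25000
(-14*T + k(-2/(-8)))² = (-14*¼ - 2/(-8))² = (-7/2 - 2*(-⅛))² = (-7/2 + ¼)² = (-13/4)² = 169/16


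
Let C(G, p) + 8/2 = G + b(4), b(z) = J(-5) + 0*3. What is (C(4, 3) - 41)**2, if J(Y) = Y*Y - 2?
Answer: 324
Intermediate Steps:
J(Y) = -2 + Y**2 (J(Y) = Y**2 - 2 = -2 + Y**2)
b(z) = 23 (b(z) = (-2 + (-5)**2) + 0*3 = (-2 + 25) + 0 = 23 + 0 = 23)
C(G, p) = 19 + G (C(G, p) = -4 + (G + 23) = -4 + (23 + G) = 19 + G)
(C(4, 3) - 41)**2 = ((19 + 4) - 41)**2 = (23 - 41)**2 = (-18)**2 = 324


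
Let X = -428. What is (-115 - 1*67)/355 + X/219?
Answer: -191798/77745 ≈ -2.4670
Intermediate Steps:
(-115 - 1*67)/355 + X/219 = (-115 - 1*67)/355 - 428/219 = (-115 - 67)*(1/355) - 428*1/219 = -182*1/355 - 428/219 = -182/355 - 428/219 = -191798/77745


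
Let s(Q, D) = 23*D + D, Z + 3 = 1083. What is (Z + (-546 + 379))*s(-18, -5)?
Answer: -109560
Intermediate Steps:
Z = 1080 (Z = -3 + 1083 = 1080)
s(Q, D) = 24*D
(Z + (-546 + 379))*s(-18, -5) = (1080 + (-546 + 379))*(24*(-5)) = (1080 - 167)*(-120) = 913*(-120) = -109560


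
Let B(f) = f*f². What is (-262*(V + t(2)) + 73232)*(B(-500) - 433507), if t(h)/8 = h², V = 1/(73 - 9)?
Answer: -260275154192535/32 ≈ -8.1336e+12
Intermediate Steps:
B(f) = f³
V = 1/64 ≈ 0.015625
t(h) = 8*h²
(-262*(V + t(2)) + 73232)*(B(-500) - 433507) = (-262*(1/64 + 8*2²) + 73232)*((-500)³ - 433507) = (-262*(1/64 + 8*4) + 73232)*(-125000000 - 433507) = (-262*(1/64 + 32) + 73232)*(-125433507) = (-262*2049/64 + 73232)*(-125433507) = (-268419/32 + 73232)*(-125433507) = (2075005/32)*(-125433507) = -260275154192535/32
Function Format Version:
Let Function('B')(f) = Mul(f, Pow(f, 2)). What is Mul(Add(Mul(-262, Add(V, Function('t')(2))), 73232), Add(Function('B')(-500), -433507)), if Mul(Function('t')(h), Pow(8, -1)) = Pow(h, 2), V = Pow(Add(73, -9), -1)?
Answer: Rational(-260275154192535, 32) ≈ -8.1336e+12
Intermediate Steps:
Function('B')(f) = Pow(f, 3)
V = Rational(1, 64) (V = Pow(64, -1) = Rational(1, 64) ≈ 0.015625)
Function('t')(h) = Mul(8, Pow(h, 2))
Mul(Add(Mul(-262, Add(V, Function('t')(2))), 73232), Add(Function('B')(-500), -433507)) = Mul(Add(Mul(-262, Add(Rational(1, 64), Mul(8, Pow(2, 2)))), 73232), Add(Pow(-500, 3), -433507)) = Mul(Add(Mul(-262, Add(Rational(1, 64), Mul(8, 4))), 73232), Add(-125000000, -433507)) = Mul(Add(Mul(-262, Add(Rational(1, 64), 32)), 73232), -125433507) = Mul(Add(Mul(-262, Rational(2049, 64)), 73232), -125433507) = Mul(Add(Rational(-268419, 32), 73232), -125433507) = Mul(Rational(2075005, 32), -125433507) = Rational(-260275154192535, 32)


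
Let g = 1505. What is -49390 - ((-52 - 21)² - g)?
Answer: -53214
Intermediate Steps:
-49390 - ((-52 - 21)² - g) = -49390 - ((-52 - 21)² - 1*1505) = -49390 - ((-73)² - 1505) = -49390 - (5329 - 1505) = -49390 - 1*3824 = -49390 - 3824 = -53214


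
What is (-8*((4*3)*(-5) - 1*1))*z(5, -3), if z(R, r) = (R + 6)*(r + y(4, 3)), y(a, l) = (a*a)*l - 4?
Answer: 220088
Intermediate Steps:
y(a, l) = -4 + l*a² (y(a, l) = a²*l - 4 = l*a² - 4 = -4 + l*a²)
z(R, r) = (6 + R)*(44 + r) (z(R, r) = (R + 6)*(r + (-4 + 3*4²)) = (6 + R)*(r + (-4 + 3*16)) = (6 + R)*(r + (-4 + 48)) = (6 + R)*(r + 44) = (6 + R)*(44 + r))
(-8*((4*3)*(-5) - 1*1))*z(5, -3) = (-8*((4*3)*(-5) - 1*1))*(264 + 6*(-3) + 44*5 + 5*(-3)) = (-8*(12*(-5) - 1))*(264 - 18 + 220 - 15) = -8*(-60 - 1)*451 = -8*(-61)*451 = 488*451 = 220088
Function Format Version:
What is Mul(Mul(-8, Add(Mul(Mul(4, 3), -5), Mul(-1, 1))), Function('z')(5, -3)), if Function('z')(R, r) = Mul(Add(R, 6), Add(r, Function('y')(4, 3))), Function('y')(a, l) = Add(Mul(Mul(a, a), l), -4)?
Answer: 220088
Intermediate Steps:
Function('y')(a, l) = Add(-4, Mul(l, Pow(a, 2))) (Function('y')(a, l) = Add(Mul(Pow(a, 2), l), -4) = Add(Mul(l, Pow(a, 2)), -4) = Add(-4, Mul(l, Pow(a, 2))))
Function('z')(R, r) = Mul(Add(6, R), Add(44, r)) (Function('z')(R, r) = Mul(Add(R, 6), Add(r, Add(-4, Mul(3, Pow(4, 2))))) = Mul(Add(6, R), Add(r, Add(-4, Mul(3, 16)))) = Mul(Add(6, R), Add(r, Add(-4, 48))) = Mul(Add(6, R), Add(r, 44)) = Mul(Add(6, R), Add(44, r)))
Mul(Mul(-8, Add(Mul(Mul(4, 3), -5), Mul(-1, 1))), Function('z')(5, -3)) = Mul(Mul(-8, Add(Mul(Mul(4, 3), -5), Mul(-1, 1))), Add(264, Mul(6, -3), Mul(44, 5), Mul(5, -3))) = Mul(Mul(-8, Add(Mul(12, -5), -1)), Add(264, -18, 220, -15)) = Mul(Mul(-8, Add(-60, -1)), 451) = Mul(Mul(-8, -61), 451) = Mul(488, 451) = 220088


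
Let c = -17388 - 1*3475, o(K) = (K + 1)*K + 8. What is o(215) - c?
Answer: 67311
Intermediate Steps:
o(K) = 8 + K*(1 + K) (o(K) = (1 + K)*K + 8 = K*(1 + K) + 8 = 8 + K*(1 + K))
c = -20863 (c = -17388 - 3475 = -20863)
o(215) - c = (8 + 215 + 215²) - 1*(-20863) = (8 + 215 + 46225) + 20863 = 46448 + 20863 = 67311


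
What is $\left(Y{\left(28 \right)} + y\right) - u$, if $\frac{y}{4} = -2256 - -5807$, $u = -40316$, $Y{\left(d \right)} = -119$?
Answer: $54401$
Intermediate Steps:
$y = 14204$ ($y = 4 \left(-2256 - -5807\right) = 4 \left(-2256 + 5807\right) = 4 \cdot 3551 = 14204$)
$\left(Y{\left(28 \right)} + y\right) - u = \left(-119 + 14204\right) - -40316 = 14085 + 40316 = 54401$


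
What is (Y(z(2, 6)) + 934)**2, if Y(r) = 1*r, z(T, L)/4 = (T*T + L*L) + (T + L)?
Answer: 1267876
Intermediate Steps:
z(T, L) = 4*L + 4*T + 4*L**2 + 4*T**2 (z(T, L) = 4*((T*T + L*L) + (T + L)) = 4*((T**2 + L**2) + (L + T)) = 4*((L**2 + T**2) + (L + T)) = 4*(L + T + L**2 + T**2) = 4*L + 4*T + 4*L**2 + 4*T**2)
Y(r) = r
(Y(z(2, 6)) + 934)**2 = ((4*6 + 4*2 + 4*6**2 + 4*2**2) + 934)**2 = ((24 + 8 + 4*36 + 4*4) + 934)**2 = ((24 + 8 + 144 + 16) + 934)**2 = (192 + 934)**2 = 1126**2 = 1267876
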